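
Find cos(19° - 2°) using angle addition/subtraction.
cos(19° - 2°) = cos 19° cos 2° + sin 19° sin 2° = 0.9563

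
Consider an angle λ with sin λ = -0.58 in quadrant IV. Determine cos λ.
cos λ = √(1 - sin²λ) = 0.8146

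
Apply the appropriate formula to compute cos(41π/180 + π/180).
cos(41π/180 + π/180) = cos 41π/180 cos π/180 - sin 41π/180 sin π/180 = 0.7431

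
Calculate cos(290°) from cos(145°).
cos(290°) = 1 - 2sin²145° = 0.342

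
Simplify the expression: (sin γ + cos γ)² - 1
(sin γ + cos γ)² - 1 = sin(2γ) (using Pythagorean + double angle)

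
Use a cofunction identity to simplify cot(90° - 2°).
cot(90° - 2°) = tan(2°)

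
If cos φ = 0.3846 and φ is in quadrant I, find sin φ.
sin φ = 0.9231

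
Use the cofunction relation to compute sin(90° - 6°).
sin(90° - 6°) = cos(6°) = 0.9945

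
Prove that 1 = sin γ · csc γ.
RHS = sin γ · (1/sin γ) = 1 = LHS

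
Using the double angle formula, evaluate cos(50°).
cos(50°) = cos²25° - sin²25° = 0.6428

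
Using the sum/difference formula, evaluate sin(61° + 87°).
sin(61° + 87°) = sin 61° cos 87° + cos 61° sin 87° = 0.5299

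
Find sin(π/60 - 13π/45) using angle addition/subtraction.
sin(π/60 - 13π/45) = sin π/60 cos 13π/45 - cos π/60 sin 13π/45 = -0.7547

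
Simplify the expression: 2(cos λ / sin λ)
2(cos λ / sin λ) = 2(cot λ) (using Quotient identity)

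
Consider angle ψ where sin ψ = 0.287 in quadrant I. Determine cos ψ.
cos ψ = √(1 - sin²ψ) = 0.9579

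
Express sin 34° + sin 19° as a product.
sin 34° + sin 19° = 2 sin(26.5°) cos(7.5°)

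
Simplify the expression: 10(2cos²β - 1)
10(2cos²β - 1) = 10(cos(2β)) (using Double angle)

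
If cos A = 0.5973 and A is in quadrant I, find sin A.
sin A = 0.802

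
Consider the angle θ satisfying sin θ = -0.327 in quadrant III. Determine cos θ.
cos θ = ±√(1 - sin²θ) = -0.945 (negative in QIII)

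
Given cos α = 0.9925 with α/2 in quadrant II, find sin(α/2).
sin(α/2) = ±√((1 - cos α)/2); positive since α/2 ∈ QII, so sin(α/2) = 0.06124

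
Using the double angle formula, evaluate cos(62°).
cos(62°) = cos²31° - sin²31° = 0.4695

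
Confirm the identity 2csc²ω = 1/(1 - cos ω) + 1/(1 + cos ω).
RHS = [(1 + cos ω) + (1 - cos ω)] / [(1 - cos ω)(1 + cos ω)] = 2/(1 - cos²ω) = 2/sin²ω = 2csc²ω = LHS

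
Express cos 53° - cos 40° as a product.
cos 53° - cos 40° = -2 sin(46.5°) sin(6.5°)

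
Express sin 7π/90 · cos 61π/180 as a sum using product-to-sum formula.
sin 7π/90 cos 61π/180 = (1/2)[sin(7π/90+61π/180) + sin(7π/90-61π/180)]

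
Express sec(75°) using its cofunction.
sec(75°) = csc(90° - 75°) = csc(15°)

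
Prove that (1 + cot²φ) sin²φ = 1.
LHS = csc²φ · sin²φ = (1/sin²φ) · sin²φ = 1 = RHS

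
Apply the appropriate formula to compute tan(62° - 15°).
tan(62° - 15°) = (tan 62° - tan 15°)/(1 + tan 62° tan 15°) = 1.072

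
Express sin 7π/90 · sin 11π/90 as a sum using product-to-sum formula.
sin 7π/90 sin 11π/90 = (1/2)[cos(7π/90-11π/90) - cos(7π/90+11π/90)]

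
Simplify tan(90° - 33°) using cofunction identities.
tan(90° - 33°) = cot(33°)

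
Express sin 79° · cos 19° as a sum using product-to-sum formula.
sin 79° cos 19° = (1/2)[sin(79°+19°) + sin(79°-19°)]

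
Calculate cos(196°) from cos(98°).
cos(196°) = cos²98° - sin²98° = -0.9613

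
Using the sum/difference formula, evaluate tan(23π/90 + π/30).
tan(23π/90 + π/30) = (tan 23π/90 + tan π/30)/(1 - tan 23π/90 tan π/30) = 1.28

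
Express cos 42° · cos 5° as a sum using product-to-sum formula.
cos 42° cos 5° = (1/2)[cos(42°-5°) + cos(42°+5°)]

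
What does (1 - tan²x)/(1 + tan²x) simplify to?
(1 - tan²x)/(1 + tan²x) = cos(2x) (using Double angle)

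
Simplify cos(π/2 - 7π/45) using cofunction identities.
cos(π/2 - 7π/45) = sin(7π/45)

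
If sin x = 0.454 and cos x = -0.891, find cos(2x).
cos(2x) = cos²x - sin²x = 0.5878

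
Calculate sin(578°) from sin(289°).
sin(578°) = 2 sin 289° cos 289° = -0.6157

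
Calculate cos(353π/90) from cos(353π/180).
cos(353π/90) = cos²353π/180 - sin²353π/180 = 0.9703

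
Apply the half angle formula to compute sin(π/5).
sin(π/5) = √((1 - cos 2π/5)/2) = 0.5878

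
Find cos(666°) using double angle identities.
cos(666°) = 2cos²333° - 1 = 0.5878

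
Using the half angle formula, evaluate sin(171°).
sin(171°) = √((1 - cos 342°)/2) = 0.1564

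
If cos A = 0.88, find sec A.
sec A = 1/cos A = 1.136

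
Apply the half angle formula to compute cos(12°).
cos(12°) = √((1 + cos 24°)/2) = 0.9781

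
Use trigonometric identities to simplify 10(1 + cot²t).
10(1 + cot²t) = 10(csc²t) (using Pythagorean identity)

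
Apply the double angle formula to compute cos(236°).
cos(236°) = cos²118° - sin²118° = -0.5592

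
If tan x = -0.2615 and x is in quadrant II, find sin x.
sin x = 0.253 (using tan²x + 1 = sec²x)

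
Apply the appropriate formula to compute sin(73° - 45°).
sin(73° - 45°) = sin 73° cos 45° - cos 73° sin 45° = 0.4695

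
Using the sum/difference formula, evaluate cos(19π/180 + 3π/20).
cos(19π/180 + 3π/20) = cos 19π/180 cos 3π/20 - sin 19π/180 sin 3π/20 = 0.6947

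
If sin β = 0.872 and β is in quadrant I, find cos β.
cos β = 0.4895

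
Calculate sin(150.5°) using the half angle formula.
sin(150.5°) = √((1 - cos 301°)/2) = 0.4924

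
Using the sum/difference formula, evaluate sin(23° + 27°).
sin(23° + 27°) = sin 23° cos 27° + cos 23° sin 27° = 0.766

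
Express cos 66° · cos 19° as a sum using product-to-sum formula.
cos 66° cos 19° = (1/2)[cos(66°-19°) + cos(66°+19°)]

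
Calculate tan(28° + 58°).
tan(28° + 58°) = (tan 28° + tan 58°)/(1 - tan 28° tan 58°) = 14.3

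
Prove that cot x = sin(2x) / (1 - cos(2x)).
RHS = 2 sin x cos x / (2sin²x) = cos x/sin x = cot x = LHS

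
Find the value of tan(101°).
tan(101°) = -5.145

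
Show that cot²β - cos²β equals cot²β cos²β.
LHS = cos²β/sin²β - cos²β = cos²β(1/sin²β - 1) = cos²β · (1 - sin²β)/sin²β = cos²β · cos²β/sin²β = cos²β · cot²β = RHS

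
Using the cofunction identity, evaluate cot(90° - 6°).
cot(90° - 6°) = tan(6°) = 0.1051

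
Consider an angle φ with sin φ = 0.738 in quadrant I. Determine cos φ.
cos φ = √(1 - sin²φ) = 0.6748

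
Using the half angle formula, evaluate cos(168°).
cos(168°) = -√((1 + cos 336°)/2) = -0.9781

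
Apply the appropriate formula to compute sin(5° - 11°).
sin(5° - 11°) = sin 5° cos 11° - cos 5° sin 11° = -0.1045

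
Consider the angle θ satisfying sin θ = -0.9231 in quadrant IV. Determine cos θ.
cos θ = √(1 - sin²θ) = 0.3846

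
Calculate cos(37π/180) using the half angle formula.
cos(37π/180) = √((1 + cos 37π/90)/2) = 0.7986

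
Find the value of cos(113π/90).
cos(113π/90) = -0.6947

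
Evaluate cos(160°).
cos(160°) = -0.9397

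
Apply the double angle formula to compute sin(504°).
sin(504°) = 2 sin 252° cos 252° = 0.5878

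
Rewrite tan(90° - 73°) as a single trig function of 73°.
tan(90° - 73°) = cot(73°)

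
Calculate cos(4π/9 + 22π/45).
cos(4π/9 + 22π/45) = cos 4π/9 cos 22π/45 - sin 4π/9 sin 22π/45 = -0.9781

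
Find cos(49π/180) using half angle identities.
cos(49π/180) = √((1 + cos 49π/90)/2) = 0.6561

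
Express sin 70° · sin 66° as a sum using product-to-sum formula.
sin 70° sin 66° = (1/2)[cos(70°-66°) - cos(70°+66°)]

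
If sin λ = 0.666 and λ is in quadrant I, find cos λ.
cos λ = 0.746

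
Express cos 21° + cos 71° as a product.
cos 21° + cos 71° = 2 cos(46°) cos(-25°)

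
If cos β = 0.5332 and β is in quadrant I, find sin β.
sin β = 0.846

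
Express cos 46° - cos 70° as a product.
cos 46° - cos 70° = -2 sin(58°) sin(-12°)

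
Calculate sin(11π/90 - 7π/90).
sin(11π/90 - 7π/90) = sin 11π/90 cos 7π/90 - cos 11π/90 sin 7π/90 = 0.1392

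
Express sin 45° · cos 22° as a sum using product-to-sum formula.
sin 45° cos 22° = (1/2)[sin(45°+22°) + sin(45°-22°)]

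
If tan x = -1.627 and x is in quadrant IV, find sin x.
sin x = -0.8519 (using tan²x + 1 = sec²x)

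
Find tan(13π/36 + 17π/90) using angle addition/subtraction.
tan(13π/36 + 17π/90) = (tan 13π/36 + tan 17π/90)/(1 - tan 13π/36 tan 17π/90) = -6.314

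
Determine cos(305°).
cos(305°) = 0.5736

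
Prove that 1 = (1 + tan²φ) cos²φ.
RHS = sec²φ · cos²φ = (1/cos²φ) · cos²φ = 1 = LHS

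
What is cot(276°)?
cot(276°) = -0.1051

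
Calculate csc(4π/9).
csc(4π/9) = 1.015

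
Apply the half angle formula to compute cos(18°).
cos(18°) = √((1 + cos 36°)/2) = 0.9511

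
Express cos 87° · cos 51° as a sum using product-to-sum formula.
cos 87° cos 51° = (1/2)[cos(87°-51°) + cos(87°+51°)]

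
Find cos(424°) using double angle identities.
cos(424°) = cos²212° - sin²212° = 0.4384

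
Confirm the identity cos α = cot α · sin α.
RHS = (cos α/sin α) · sin α = cos α = LHS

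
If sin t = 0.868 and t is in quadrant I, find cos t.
cos t = 0.4966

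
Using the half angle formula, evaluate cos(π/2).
cos(π/2) = √((1 + cos π)/2) = 0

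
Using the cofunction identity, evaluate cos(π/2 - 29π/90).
cos(π/2 - 29π/90) = sin(29π/90) = 0.848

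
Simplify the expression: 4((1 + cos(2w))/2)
4((1 + cos(2w))/2) = 4(cos²w) (using Power reduction)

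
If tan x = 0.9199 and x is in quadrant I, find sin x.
sin x = 0.677 (using tan²x + 1 = sec²x)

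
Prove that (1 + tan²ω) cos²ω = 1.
LHS = sec²ω · cos²ω = (1/cos²ω) · cos²ω = 1 = RHS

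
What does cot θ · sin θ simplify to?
cot θ · sin θ = cos θ (using Quotient identity)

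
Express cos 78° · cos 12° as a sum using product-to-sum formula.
cos 78° cos 12° = (1/2)[cos(78°-12°) + cos(78°+12°)]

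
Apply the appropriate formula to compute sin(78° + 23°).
sin(78° + 23°) = sin 78° cos 23° + cos 78° sin 23° = 0.9816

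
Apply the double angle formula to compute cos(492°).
cos(492°) = cos²246° - sin²246° = -0.6691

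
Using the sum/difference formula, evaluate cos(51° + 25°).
cos(51° + 25°) = cos 51° cos 25° - sin 51° sin 25° = 0.2419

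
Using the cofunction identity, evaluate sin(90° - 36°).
sin(90° - 36°) = cos(36°) = 0.809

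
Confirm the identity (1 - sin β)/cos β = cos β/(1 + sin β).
LHS = (1 - sin β)(1 + sin β) / (cos β(1 + sin β)) = (1 - sin²β) / (cos β(1 + sin β)) = cos²β / (cos β(1 + sin β)) = cos β/(1 + sin β) = RHS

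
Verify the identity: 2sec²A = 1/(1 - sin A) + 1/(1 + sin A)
RHS = [(1 + sin A) + (1 - sin A)] / [(1 - sin A)(1 + sin A)] = 2/(1 - sin²A) = 2/cos²A = 2sec²A = LHS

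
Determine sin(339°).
sin(339°) = -0.3584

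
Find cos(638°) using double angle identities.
cos(638°) = cos²319° - sin²319° = 0.1392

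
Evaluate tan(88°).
tan(88°) = 28.64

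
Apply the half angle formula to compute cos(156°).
cos(156°) = -√((1 + cos 312°)/2) = -0.9135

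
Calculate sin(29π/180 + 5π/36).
sin(29π/180 + 5π/36) = sin 29π/180 cos 5π/36 + cos 29π/180 sin 5π/36 = 0.809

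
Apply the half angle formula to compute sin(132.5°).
sin(132.5°) = √((1 - cos 265°)/2) = 0.7373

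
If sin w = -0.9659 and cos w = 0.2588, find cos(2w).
cos(2w) = cos²w - sin²w = -0.866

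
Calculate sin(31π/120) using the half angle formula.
sin(31π/120) = √((1 - cos 31π/60)/2) = 0.7254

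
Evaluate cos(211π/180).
cos(211π/180) = -0.8572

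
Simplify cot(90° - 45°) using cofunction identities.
cot(90° - 45°) = tan(45°)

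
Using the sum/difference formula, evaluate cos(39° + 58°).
cos(39° + 58°) = cos 39° cos 58° - sin 39° sin 58° = -0.1219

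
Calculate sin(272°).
sin(272°) = -0.9994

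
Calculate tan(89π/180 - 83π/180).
tan(89π/180 - 83π/180) = (tan 89π/180 - tan 83π/180)/(1 + tan 89π/180 tan 83π/180) = 0.1051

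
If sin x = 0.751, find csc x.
csc x = 1/sin x = 1.332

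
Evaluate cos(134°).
cos(134°) = -0.6947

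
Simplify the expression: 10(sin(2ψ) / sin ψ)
10(sin(2ψ) / sin ψ) = 10(2 cos ψ) (using Double angle)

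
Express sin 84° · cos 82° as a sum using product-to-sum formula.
sin 84° cos 82° = (1/2)[sin(84°+82°) + sin(84°-82°)]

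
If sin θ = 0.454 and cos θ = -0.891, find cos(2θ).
cos(2θ) = cos²θ - sin²θ = 0.5878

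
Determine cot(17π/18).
cot(17π/18) = -5.671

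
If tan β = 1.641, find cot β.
cot β = 1/tan β = 0.6094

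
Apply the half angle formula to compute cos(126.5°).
cos(126.5°) = -√((1 + cos 253°)/2) = -0.5948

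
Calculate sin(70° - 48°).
sin(70° - 48°) = sin 70° cos 48° - cos 70° sin 48° = 0.3746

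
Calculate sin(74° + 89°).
sin(74° + 89°) = sin 74° cos 89° + cos 74° sin 89° = 0.2924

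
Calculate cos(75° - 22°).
cos(75° - 22°) = cos 75° cos 22° + sin 75° sin 22° = 0.6018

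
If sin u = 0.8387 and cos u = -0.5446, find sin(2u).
sin(2u) = 2 sin u cos u = -0.9135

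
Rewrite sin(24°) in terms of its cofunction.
sin(24°) = cos(90° - 24°) = cos(66°)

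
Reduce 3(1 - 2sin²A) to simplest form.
3(1 - 2sin²A) = 3(cos(2A)) (using Double angle)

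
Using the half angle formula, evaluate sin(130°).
sin(130°) = √((1 - cos 260°)/2) = 0.766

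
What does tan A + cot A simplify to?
tan A + cot A = sec A csc A (using Quotient identities)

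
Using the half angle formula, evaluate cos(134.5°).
cos(134.5°) = -√((1 + cos 269°)/2) = -0.7009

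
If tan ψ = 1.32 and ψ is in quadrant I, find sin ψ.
sin ψ = 0.7971 (using tan²ψ + 1 = sec²ψ)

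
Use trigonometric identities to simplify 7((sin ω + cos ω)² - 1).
7((sin ω + cos ω)² - 1) = 7(sin(2ω)) (using Pythagorean + double angle)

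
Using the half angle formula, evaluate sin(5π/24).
sin(5π/24) = √((1 - cos 5π/12)/2) = 0.6088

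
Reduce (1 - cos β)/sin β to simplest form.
(1 - cos β)/sin β = tan(β/2) (using Half angle)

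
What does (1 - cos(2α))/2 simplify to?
(1 - cos(2α))/2 = sin²α (using Power reduction)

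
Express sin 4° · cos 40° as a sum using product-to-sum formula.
sin 4° cos 40° = (1/2)[sin(4°+40°) + sin(4°-40°)]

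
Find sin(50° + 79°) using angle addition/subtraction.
sin(50° + 79°) = sin 50° cos 79° + cos 50° sin 79° = 0.7771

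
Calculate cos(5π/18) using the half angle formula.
cos(5π/18) = √((1 + cos 5π/9)/2) = 0.6428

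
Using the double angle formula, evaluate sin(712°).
sin(712°) = 2 sin 356° cos 356° = -0.1392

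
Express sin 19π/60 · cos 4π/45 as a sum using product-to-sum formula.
sin 19π/60 cos 4π/45 = (1/2)[sin(19π/60+4π/45) + sin(19π/60-4π/45)]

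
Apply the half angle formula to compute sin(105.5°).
sin(105.5°) = √((1 - cos 211°)/2) = 0.9636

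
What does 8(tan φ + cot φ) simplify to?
8(tan φ + cot φ) = 8(sec φ csc φ) (using Quotient identities)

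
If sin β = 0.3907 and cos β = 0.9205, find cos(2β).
cos(2β) = cos²β - sin²β = 0.6947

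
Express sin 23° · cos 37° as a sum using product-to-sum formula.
sin 23° cos 37° = (1/2)[sin(23°+37°) + sin(23°-37°)]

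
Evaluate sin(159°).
sin(159°) = 0.3584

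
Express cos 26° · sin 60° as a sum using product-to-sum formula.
cos 26° sin 60° = (1/2)[sin(26°+60°) - sin(26°-60°)]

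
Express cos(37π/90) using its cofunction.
cos(37π/90) = sin(π/2 - 37π/90) = sin(4π/45)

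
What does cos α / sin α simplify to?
cos α / sin α = cot α (using Quotient identity)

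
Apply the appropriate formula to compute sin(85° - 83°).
sin(85° - 83°) = sin 85° cos 83° - cos 85° sin 83° = 0.0349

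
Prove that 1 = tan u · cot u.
RHS = (sin u/cos u) · (cos u/sin u) = 1 = LHS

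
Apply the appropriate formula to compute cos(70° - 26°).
cos(70° - 26°) = cos 70° cos 26° + sin 70° sin 26° = 0.7193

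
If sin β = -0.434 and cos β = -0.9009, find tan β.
tan β = sin β / cos β = 0.4817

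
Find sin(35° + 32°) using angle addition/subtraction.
sin(35° + 32°) = sin 35° cos 32° + cos 35° sin 32° = 0.9205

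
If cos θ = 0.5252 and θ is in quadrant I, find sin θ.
sin θ = 0.851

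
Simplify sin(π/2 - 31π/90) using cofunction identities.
sin(π/2 - 31π/90) = cos(31π/90)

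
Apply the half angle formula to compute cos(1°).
cos(1°) = √((1 + cos 2°)/2) = 0.9998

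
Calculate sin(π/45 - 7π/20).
sin(π/45 - 7π/20) = sin π/45 cos 7π/20 - cos π/45 sin 7π/20 = -0.8572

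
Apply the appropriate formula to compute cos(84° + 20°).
cos(84° + 20°) = cos 84° cos 20° - sin 84° sin 20° = -0.2419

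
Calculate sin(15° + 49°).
sin(15° + 49°) = sin 15° cos 49° + cos 15° sin 49° = 0.8988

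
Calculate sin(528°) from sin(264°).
sin(528°) = 2 sin 264° cos 264° = 0.2079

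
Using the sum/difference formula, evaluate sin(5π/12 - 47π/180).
sin(5π/12 - 47π/180) = sin 5π/12 cos 47π/180 - cos 5π/12 sin 47π/180 = 0.4695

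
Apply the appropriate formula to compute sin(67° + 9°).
sin(67° + 9°) = sin 67° cos 9° + cos 67° sin 9° = 0.9703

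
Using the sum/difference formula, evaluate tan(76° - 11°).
tan(76° - 11°) = (tan 76° - tan 11°)/(1 + tan 76° tan 11°) = 2.145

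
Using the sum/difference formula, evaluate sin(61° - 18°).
sin(61° - 18°) = sin 61° cos 18° - cos 61° sin 18° = 0.682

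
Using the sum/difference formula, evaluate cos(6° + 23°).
cos(6° + 23°) = cos 6° cos 23° - sin 6° sin 23° = 0.8746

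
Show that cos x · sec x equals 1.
LHS = cos x · (1/cos x) = 1 = RHS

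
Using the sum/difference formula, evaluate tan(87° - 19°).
tan(87° - 19°) = (tan 87° - tan 19°)/(1 + tan 87° tan 19°) = 2.475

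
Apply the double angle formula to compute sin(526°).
sin(526°) = 2 sin 263° cos 263° = 0.2419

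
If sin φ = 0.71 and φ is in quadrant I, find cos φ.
cos φ = 0.7042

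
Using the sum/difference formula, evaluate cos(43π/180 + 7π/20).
cos(43π/180 + 7π/20) = cos 43π/180 cos 7π/20 - sin 43π/180 sin 7π/20 = -0.2756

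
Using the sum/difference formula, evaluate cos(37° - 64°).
cos(37° - 64°) = cos 37° cos 64° + sin 37° sin 64° = 0.891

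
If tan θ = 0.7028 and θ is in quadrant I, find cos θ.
cos θ = 0.8182 (using tan²θ + 1 = sec²θ)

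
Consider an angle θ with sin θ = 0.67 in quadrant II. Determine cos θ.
cos θ = ±√(1 - sin²θ) = -0.7424 (negative in QII)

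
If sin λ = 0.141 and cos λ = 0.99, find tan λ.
tan λ = sin λ / cos λ = 0.1424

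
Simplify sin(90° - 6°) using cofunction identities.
sin(90° - 6°) = cos(6°)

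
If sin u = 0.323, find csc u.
csc u = 1/sin u = 3.096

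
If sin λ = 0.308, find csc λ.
csc λ = 1/sin λ = 3.247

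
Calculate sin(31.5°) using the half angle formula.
sin(31.5°) = √((1 - cos 63°)/2) = 0.5225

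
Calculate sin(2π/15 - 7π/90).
sin(2π/15 - 7π/90) = sin 2π/15 cos 7π/90 - cos 2π/15 sin 7π/90 = 0.1736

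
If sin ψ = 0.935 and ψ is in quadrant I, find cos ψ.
cos ψ = 0.3546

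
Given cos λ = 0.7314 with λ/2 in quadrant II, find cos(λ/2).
cos(λ/2) = ±√((1 + cos λ)/2); negative since λ/2 ∈ QII, so cos(λ/2) = -0.9304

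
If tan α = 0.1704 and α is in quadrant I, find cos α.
cos α = 0.9858 (using tan²α + 1 = sec²α)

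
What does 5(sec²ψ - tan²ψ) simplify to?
5(sec²ψ - tan²ψ) = 5 (using Pythagorean identity)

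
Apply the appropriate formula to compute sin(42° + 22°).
sin(42° + 22°) = sin 42° cos 22° + cos 42° sin 22° = 0.8988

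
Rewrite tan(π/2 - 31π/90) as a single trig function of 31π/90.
tan(π/2 - 31π/90) = cot(31π/90)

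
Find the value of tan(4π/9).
tan(4π/9) = 5.671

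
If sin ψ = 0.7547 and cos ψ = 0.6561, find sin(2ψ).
sin(2ψ) = 2 sin ψ cos ψ = 0.9903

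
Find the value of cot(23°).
cot(23°) = 2.356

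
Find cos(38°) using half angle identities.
cos(38°) = √((1 + cos 76°)/2) = 0.788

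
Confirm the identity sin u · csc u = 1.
LHS = sin u · (1/sin u) = 1 = RHS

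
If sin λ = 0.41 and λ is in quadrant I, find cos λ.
cos λ = 0.9121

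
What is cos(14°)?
cos(14°) = 0.9703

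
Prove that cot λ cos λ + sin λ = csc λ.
LHS = cos²λ/sin λ + sin λ = (cos²λ + sin²λ)/sin λ = 1/sin λ = csc λ = RHS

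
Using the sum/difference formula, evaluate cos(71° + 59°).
cos(71° + 59°) = cos 71° cos 59° - sin 71° sin 59° = -0.6428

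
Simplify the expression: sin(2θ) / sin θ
sin(2θ) / sin θ = 2 cos θ (using Double angle)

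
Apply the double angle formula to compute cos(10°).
cos(10°) = cos²5° - sin²5° = 0.9848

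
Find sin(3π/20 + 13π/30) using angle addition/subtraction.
sin(3π/20 + 13π/30) = sin 3π/20 cos 13π/30 + cos 3π/20 sin 13π/30 = (√6+√2)/4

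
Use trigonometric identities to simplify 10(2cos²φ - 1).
10(2cos²φ - 1) = 10(cos(2φ)) (using Double angle)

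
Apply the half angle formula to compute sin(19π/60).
sin(19π/60) = √((1 - cos 19π/30)/2) = 0.8387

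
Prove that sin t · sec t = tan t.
LHS = sin t · (1/cos t) = sin t/cos t = tan t = RHS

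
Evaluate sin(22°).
sin(22°) = 0.3746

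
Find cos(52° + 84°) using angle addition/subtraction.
cos(52° + 84°) = cos 52° cos 84° - sin 52° sin 84° = -0.7193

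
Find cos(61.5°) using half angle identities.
cos(61.5°) = √((1 + cos 123°)/2) = 0.4772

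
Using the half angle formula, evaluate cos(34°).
cos(34°) = √((1 + cos 68°)/2) = 0.829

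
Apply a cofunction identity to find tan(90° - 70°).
tan(90° - 70°) = cot(70°) = 0.364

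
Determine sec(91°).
sec(91°) = -57.3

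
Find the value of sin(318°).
sin(318°) = -0.6691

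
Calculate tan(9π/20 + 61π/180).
tan(9π/20 + 61π/180) = (tan 9π/20 + tan 61π/180)/(1 - tan 9π/20 tan 61π/180) = -0.7813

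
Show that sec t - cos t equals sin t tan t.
LHS = 1/cos t - cos t = (1 - cos²t)/cos t = sin²t/cos t = sin t · (sin t/cos t) = sin t tan t = RHS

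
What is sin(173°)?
sin(173°) = 0.1219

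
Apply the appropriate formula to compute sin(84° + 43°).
sin(84° + 43°) = sin 84° cos 43° + cos 84° sin 43° = 0.7986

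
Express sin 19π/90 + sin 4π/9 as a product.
sin 19π/90 + sin 4π/9 = 2 sin(59π/180) cos(-7π/60)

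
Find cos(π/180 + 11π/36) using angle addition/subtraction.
cos(π/180 + 11π/36) = cos π/180 cos 11π/36 - sin π/180 sin 11π/36 = 0.5592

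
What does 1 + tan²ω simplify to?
1 + tan²ω = sec²ω (using Pythagorean identity)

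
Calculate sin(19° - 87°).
sin(19° - 87°) = sin 19° cos 87° - cos 19° sin 87° = -0.9272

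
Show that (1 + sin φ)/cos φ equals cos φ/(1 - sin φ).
LHS = (1 + sin φ)(1 - sin φ) / (cos φ(1 - sin φ)) = (1 - sin²φ) / (cos φ(1 - sin φ)) = cos²φ / (cos φ(1 - sin φ)) = cos φ/(1 - sin φ) = RHS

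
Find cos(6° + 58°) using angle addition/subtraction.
cos(6° + 58°) = cos 6° cos 58° - sin 6° sin 58° = 0.4384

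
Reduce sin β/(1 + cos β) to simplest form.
sin β/(1 + cos β) = tan(β/2) (using Half angle)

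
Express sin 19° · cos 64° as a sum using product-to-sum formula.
sin 19° cos 64° = (1/2)[sin(19°+64°) + sin(19°-64°)]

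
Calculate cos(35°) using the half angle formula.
cos(35°) = √((1 + cos 70°)/2) = 0.8192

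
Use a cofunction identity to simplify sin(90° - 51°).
sin(90° - 51°) = cos(51°)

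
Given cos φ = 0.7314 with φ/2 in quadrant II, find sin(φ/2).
sin(φ/2) = ±√((1 - cos φ)/2); positive since φ/2 ∈ QII, so sin(φ/2) = 0.3665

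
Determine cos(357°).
cos(357°) = 0.9986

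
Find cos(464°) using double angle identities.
cos(464°) = cos²232° - sin²232° = -0.2419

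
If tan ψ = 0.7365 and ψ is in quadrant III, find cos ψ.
cos ψ = -0.8052 (using tan²ψ + 1 = sec²ψ)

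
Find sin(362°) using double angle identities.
sin(362°) = 2 sin 181° cos 181° = 0.0349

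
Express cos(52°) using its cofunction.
cos(52°) = sin(90° - 52°) = sin(38°)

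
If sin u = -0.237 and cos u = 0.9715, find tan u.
tan u = sin u / cos u = -0.244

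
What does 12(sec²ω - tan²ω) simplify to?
12(sec²ω - tan²ω) = 12 (using Pythagorean identity)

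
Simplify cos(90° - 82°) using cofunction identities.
cos(90° - 82°) = sin(82°)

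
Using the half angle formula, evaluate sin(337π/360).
sin(337π/360) = √((1 - cos 337π/180)/2) = 0.1994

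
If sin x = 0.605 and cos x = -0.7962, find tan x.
tan x = sin x / cos x = -0.7599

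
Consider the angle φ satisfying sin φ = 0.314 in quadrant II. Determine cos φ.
cos φ = ±√(1 - sin²φ) = -0.9494 (negative in QII)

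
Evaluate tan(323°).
tan(323°) = -0.7536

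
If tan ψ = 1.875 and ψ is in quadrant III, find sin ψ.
sin ψ = -0.8824 (using tan²ψ + 1 = sec²ψ)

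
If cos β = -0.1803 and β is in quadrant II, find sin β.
sin β = 0.9836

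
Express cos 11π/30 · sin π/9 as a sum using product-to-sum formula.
cos 11π/30 sin π/9 = (1/2)[sin(11π/30+π/9) - sin(11π/30-π/9)]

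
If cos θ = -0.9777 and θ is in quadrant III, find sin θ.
sin θ = -0.21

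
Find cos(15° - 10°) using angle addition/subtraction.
cos(15° - 10°) = cos 15° cos 10° + sin 15° sin 10° = 0.9962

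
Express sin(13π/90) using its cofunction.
sin(13π/90) = cos(π/2 - 13π/90) = cos(16π/45)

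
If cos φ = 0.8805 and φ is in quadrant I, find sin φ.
sin φ = 0.474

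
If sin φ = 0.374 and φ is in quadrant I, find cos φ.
cos φ = 0.9274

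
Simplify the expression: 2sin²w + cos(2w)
2sin²w + cos(2w) = 1 (using Double angle)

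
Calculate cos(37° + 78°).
cos(37° + 78°) = cos 37° cos 78° - sin 37° sin 78° = -0.4226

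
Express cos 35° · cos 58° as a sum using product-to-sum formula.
cos 35° cos 58° = (1/2)[cos(35°-58°) + cos(35°+58°)]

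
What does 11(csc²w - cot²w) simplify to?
11(csc²w - cot²w) = 11 (using Pythagorean identity)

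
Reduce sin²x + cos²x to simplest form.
sin²x + cos²x = 1 (using Pythagorean identity)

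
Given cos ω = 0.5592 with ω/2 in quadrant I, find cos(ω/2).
cos(ω/2) = ±√((1 + cos ω)/2); positive since ω/2 ∈ QI, so cos(ω/2) = 0.8829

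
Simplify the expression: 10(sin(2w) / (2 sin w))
10(sin(2w) / (2 sin w)) = 10(cos w) (using Double angle)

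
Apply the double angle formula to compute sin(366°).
sin(366°) = 2 sin 183° cos 183° = 0.1045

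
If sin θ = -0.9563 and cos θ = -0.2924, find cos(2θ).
cos(2θ) = cos²θ - sin²θ = -0.829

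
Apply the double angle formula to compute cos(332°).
cos(332°) = 1 - 2sin²166° = 0.8829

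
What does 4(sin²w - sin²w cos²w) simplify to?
4(sin²w - sin²w cos²w) = 4(sin⁴w) (using Factoring)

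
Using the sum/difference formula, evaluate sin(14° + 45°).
sin(14° + 45°) = sin 14° cos 45° + cos 14° sin 45° = 0.8572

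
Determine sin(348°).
sin(348°) = -0.2079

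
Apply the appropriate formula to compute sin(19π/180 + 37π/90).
sin(19π/180 + 37π/90) = sin 19π/180 cos 37π/90 + cos 19π/180 sin 37π/90 = 0.9986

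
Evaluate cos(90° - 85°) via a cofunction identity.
cos(90° - 85°) = sin(85°) = 0.9962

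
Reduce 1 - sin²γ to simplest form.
1 - sin²γ = cos²γ (using Pythagorean identity)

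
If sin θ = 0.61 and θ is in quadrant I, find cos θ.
cos θ = 0.7924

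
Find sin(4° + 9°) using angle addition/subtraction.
sin(4° + 9°) = sin 4° cos 9° + cos 4° sin 9° = 0.225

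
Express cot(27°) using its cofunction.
cot(27°) = tan(90° - 27°) = tan(63°)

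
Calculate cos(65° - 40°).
cos(65° - 40°) = cos 65° cos 40° + sin 65° sin 40° = 0.9063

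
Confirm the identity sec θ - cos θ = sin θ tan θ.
LHS = 1/cos θ - cos θ = (1 - cos²θ)/cos θ = sin²θ/cos θ = sin θ · (sin θ/cos θ) = sin θ tan θ = RHS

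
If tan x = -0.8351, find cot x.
cot x = 1/tan x = -1.197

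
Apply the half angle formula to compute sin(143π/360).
sin(143π/360) = √((1 - cos 143π/180)/2) = 0.9483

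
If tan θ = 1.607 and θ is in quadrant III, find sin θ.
sin θ = -0.849 (using tan²θ + 1 = sec²θ)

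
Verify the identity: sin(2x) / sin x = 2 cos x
LHS = 2 sin x cos x / sin x = 2 cos x = RHS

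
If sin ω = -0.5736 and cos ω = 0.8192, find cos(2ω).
cos(2ω) = cos²ω - sin²ω = 0.3421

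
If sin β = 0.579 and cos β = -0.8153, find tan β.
tan β = sin β / cos β = -0.7102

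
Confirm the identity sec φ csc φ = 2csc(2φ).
RHS = 2/sin(2φ) = 2/(2 sin φ cos φ) = 1/(sin φ cos φ) = (1/cos φ)(1/sin φ) = sec φ csc φ = LHS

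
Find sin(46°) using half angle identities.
sin(46°) = √((1 - cos 92°)/2) = 0.7193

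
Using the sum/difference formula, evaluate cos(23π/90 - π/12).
cos(23π/90 - π/12) = cos 23π/90 cos π/12 + sin 23π/90 sin π/12 = 0.8572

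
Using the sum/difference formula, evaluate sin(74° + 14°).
sin(74° + 14°) = sin 74° cos 14° + cos 74° sin 14° = 0.9994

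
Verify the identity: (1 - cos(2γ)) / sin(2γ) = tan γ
LHS = 2sin²γ / (2 sin γ cos γ) = sin γ/cos γ = tan γ = RHS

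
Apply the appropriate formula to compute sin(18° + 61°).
sin(18° + 61°) = sin 18° cos 61° + cos 18° sin 61° = 0.9816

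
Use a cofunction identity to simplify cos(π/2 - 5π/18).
cos(π/2 - 5π/18) = sin(5π/18)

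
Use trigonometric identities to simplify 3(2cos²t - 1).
3(2cos²t - 1) = 3(cos(2t)) (using Double angle)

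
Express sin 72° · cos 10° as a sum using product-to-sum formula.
sin 72° cos 10° = (1/2)[sin(72°+10°) + sin(72°-10°)]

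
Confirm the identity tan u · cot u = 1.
LHS = (sin u/cos u) · (cos u/sin u) = 1 = RHS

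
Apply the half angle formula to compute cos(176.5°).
cos(176.5°) = -√((1 + cos 353°)/2) = -0.9981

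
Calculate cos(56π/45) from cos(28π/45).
cos(56π/45) = cos²28π/45 - sin²28π/45 = -0.7193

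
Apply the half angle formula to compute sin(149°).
sin(149°) = √((1 - cos 298°)/2) = 0.515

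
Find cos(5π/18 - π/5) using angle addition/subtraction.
cos(5π/18 - π/5) = cos 5π/18 cos π/5 + sin 5π/18 sin π/5 = 0.9703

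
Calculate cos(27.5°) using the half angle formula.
cos(27.5°) = √((1 + cos 55°)/2) = 0.887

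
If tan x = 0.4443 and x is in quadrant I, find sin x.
sin x = 0.406 (using tan²x + 1 = sec²x)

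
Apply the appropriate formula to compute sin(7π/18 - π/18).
sin(7π/18 - π/18) = sin 7π/18 cos π/18 - cos 7π/18 sin π/18 = √3/2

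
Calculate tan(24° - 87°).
tan(24° - 87°) = (tan 24° - tan 87°)/(1 + tan 24° tan 87°) = -1.963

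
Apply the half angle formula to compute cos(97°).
cos(97°) = -√((1 + cos 194°)/2) = -0.1219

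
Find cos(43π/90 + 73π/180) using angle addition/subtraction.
cos(43π/90 + 73π/180) = cos 43π/90 cos 73π/180 - sin 43π/90 sin 73π/180 = -0.9336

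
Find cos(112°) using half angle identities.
cos(112°) = -√((1 + cos 224°)/2) = -0.3746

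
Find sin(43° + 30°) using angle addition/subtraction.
sin(43° + 30°) = sin 43° cos 30° + cos 43° sin 30° = 0.9563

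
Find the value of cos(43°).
cos(43°) = 0.7314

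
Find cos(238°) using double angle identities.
cos(238°) = cos²119° - sin²119° = -0.5299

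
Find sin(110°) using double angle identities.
sin(110°) = 2 sin 55° cos 55° = 0.9397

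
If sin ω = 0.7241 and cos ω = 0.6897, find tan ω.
tan ω = sin ω / cos ω = 1.05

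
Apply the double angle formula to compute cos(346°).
cos(346°) = cos²173° - sin²173° = 0.9703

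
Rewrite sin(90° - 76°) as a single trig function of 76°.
sin(90° - 76°) = cos(76°)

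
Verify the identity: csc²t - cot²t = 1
LHS = 1/sin²t - cos²t/sin²t = (1 - cos²t)/sin²t = sin²t/sin²t = 1 = RHS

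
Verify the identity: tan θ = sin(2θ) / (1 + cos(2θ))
RHS = 2 sin θ cos θ / (2cos²θ) = sin θ/cos θ = tan θ = LHS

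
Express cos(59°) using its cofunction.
cos(59°) = sin(90° - 59°) = sin(31°)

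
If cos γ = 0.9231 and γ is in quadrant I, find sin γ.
sin γ = 0.3846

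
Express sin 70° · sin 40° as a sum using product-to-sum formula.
sin 70° sin 40° = (1/2)[cos(70°-40°) - cos(70°+40°)]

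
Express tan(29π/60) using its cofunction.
tan(29π/60) = cot(π/2 - 29π/60) = cot(π/60)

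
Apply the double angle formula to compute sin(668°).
sin(668°) = 2 sin 334° cos 334° = -0.788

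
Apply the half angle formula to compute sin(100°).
sin(100°) = √((1 - cos 200°)/2) = 0.9848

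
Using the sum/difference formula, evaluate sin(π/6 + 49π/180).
sin(π/6 + 49π/180) = sin π/6 cos 49π/180 + cos π/6 sin 49π/180 = 0.9816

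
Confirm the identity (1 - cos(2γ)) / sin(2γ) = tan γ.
LHS = 2sin²γ / (2 sin γ cos γ) = sin γ/cos γ = tan γ = RHS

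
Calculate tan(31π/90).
tan(31π/90) = 1.881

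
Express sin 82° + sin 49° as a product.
sin 82° + sin 49° = 2 sin(65.5°) cos(16.5°)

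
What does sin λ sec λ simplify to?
sin λ sec λ = tan λ (using Reciprocal + quotient)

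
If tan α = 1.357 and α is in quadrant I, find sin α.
sin α = 0.805 (using tan²α + 1 = sec²α)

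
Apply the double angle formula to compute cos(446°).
cos(446°) = cos²223° - sin²223° = 0.06976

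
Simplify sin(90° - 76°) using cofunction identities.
sin(90° - 76°) = cos(76°)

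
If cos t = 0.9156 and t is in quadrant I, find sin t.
sin t = 0.4021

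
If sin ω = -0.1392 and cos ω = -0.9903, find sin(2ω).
sin(2ω) = 2 sin ω cos ω = 0.2757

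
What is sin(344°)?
sin(344°) = -0.2756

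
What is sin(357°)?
sin(357°) = -0.05234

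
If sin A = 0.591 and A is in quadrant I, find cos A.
cos A = 0.8067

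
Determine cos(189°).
cos(189°) = -0.9877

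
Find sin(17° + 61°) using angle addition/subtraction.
sin(17° + 61°) = sin 17° cos 61° + cos 17° sin 61° = 0.9781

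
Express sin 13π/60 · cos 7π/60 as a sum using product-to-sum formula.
sin 13π/60 cos 7π/60 = (1/2)[sin(13π/60+7π/60) + sin(13π/60-7π/60)]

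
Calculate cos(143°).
cos(143°) = -0.7986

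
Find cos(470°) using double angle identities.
cos(470°) = cos²235° - sin²235° = -0.342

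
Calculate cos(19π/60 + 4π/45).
cos(19π/60 + 4π/45) = cos 19π/60 cos 4π/45 - sin 19π/60 sin 4π/45 = 0.2924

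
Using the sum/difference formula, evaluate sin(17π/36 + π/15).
sin(17π/36 + π/15) = sin 17π/36 cos π/15 + cos 17π/36 sin π/15 = 0.9925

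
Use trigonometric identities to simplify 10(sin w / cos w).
10(sin w / cos w) = 10(tan w) (using Quotient identity)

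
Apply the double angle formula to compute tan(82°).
tan(82°) = 2 tan 41° / (1 - tan²41°) = 7.115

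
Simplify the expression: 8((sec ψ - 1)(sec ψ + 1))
8((sec ψ - 1)(sec ψ + 1)) = 8(tan²ψ) (using Diff. of squares)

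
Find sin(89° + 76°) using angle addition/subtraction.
sin(89° + 76°) = sin 89° cos 76° + cos 89° sin 76° = (√6-√2)/4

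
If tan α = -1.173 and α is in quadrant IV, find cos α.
cos α = 0.6488 (using tan²α + 1 = sec²α)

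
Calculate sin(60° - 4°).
sin(60° - 4°) = sin 60° cos 4° - cos 60° sin 4° = 0.829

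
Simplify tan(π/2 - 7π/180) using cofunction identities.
tan(π/2 - 7π/180) = cot(7π/180)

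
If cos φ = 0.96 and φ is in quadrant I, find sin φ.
sin φ = 0.28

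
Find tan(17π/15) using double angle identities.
tan(17π/15) = 2 tan 17π/30 / (1 - tan²17π/30) = 0.4452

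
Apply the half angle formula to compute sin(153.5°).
sin(153.5°) = √((1 - cos 307°)/2) = 0.4462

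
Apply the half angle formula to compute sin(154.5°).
sin(154.5°) = √((1 - cos 309°)/2) = 0.4305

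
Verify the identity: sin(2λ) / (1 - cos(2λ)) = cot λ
LHS = 2 sin λ cos λ / (2sin²λ) = cos λ/sin λ = cot λ = RHS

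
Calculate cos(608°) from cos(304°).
cos(608°) = cos²304° - sin²304° = -0.3746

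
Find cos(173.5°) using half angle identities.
cos(173.5°) = -√((1 + cos 347°)/2) = -0.9936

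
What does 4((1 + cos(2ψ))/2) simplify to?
4((1 + cos(2ψ))/2) = 4(cos²ψ) (using Power reduction)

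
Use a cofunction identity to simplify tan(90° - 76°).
tan(90° - 76°) = cot(76°)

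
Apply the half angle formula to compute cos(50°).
cos(50°) = √((1 + cos 100°)/2) = 0.6428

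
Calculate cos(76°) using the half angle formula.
cos(76°) = √((1 + cos 152°)/2) = 0.2419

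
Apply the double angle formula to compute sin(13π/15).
sin(13π/15) = 2 sin 13π/30 cos 13π/30 = 0.4067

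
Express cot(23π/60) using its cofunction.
cot(23π/60) = tan(π/2 - 23π/60) = tan(7π/60)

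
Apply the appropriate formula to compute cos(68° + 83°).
cos(68° + 83°) = cos 68° cos 83° - sin 68° sin 83° = -0.8746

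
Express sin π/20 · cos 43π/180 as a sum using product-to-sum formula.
sin π/20 cos 43π/180 = (1/2)[sin(π/20+43π/180) + sin(π/20-43π/180)]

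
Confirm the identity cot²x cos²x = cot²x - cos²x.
RHS = cos²x/sin²x - cos²x = cos²x(1/sin²x - 1) = cos²x · (1 - sin²x)/sin²x = cos²x · cos²x/sin²x = cos²x · cot²x = LHS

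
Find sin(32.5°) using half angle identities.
sin(32.5°) = √((1 - cos 65°)/2) = 0.5373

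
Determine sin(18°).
sin(18°) = 0.309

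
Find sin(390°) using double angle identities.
sin(390°) = 2 sin 195° cos 195° = 1/2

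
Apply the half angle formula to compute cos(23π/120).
cos(23π/120) = √((1 + cos 23π/60)/2) = 0.8241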